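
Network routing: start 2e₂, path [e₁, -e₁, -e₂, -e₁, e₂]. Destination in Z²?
(-1, 2)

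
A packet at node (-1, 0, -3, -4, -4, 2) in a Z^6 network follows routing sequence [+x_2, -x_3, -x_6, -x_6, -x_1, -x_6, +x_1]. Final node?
(-1, 1, -4, -4, -4, -1)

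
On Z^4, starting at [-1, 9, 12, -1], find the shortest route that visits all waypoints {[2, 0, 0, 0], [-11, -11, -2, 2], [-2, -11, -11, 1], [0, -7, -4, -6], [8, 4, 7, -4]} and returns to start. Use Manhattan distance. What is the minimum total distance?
146
(one optimal route: (-1, 9, 12, -1) → (2, 0, 0, 0) → (-11, -11, -2, 2) → (-2, -11, -11, 1) → (0, -7, -4, -6) → (8, 4, 7, -4) → (-1, 9, 12, -1))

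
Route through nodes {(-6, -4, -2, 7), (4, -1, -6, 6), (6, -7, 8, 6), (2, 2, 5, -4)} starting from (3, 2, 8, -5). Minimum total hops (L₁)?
71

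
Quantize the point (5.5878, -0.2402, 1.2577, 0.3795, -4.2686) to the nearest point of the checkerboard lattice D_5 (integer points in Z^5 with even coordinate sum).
(5, 0, 1, 0, -4)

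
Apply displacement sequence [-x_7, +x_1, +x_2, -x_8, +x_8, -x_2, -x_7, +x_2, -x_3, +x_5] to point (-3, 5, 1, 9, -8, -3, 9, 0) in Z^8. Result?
(-2, 6, 0, 9, -7, -3, 7, 0)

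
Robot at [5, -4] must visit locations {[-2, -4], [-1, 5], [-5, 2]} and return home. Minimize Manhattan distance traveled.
38
(one optimal route: (5, -4) → (-2, -4) → (-5, 2) → (-1, 5) → (5, -4))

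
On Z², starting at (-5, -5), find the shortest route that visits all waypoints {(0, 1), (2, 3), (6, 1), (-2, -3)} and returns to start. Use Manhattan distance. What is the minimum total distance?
38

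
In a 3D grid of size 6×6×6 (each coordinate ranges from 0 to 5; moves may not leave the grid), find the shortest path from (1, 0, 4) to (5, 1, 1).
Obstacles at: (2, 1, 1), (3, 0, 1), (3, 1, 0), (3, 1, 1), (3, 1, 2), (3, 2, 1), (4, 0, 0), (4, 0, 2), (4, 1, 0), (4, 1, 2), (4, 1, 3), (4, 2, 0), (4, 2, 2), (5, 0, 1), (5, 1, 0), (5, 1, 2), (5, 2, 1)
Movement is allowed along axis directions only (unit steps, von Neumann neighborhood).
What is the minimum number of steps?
12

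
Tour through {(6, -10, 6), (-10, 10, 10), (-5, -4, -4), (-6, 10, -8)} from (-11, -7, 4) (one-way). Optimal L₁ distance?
90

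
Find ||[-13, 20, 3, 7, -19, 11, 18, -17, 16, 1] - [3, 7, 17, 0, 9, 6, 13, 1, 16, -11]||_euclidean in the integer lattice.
44.4072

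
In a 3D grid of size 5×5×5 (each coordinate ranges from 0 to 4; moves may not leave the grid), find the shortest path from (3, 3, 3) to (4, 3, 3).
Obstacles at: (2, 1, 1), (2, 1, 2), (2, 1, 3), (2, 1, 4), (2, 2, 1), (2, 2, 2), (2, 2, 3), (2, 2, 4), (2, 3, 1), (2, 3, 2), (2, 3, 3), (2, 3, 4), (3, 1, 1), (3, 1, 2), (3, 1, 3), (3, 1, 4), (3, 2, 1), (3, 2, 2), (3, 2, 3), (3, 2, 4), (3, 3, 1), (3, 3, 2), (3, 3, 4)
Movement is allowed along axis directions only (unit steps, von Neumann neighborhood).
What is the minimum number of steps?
1
(one shortest path: (3, 3, 3) → (4, 3, 3))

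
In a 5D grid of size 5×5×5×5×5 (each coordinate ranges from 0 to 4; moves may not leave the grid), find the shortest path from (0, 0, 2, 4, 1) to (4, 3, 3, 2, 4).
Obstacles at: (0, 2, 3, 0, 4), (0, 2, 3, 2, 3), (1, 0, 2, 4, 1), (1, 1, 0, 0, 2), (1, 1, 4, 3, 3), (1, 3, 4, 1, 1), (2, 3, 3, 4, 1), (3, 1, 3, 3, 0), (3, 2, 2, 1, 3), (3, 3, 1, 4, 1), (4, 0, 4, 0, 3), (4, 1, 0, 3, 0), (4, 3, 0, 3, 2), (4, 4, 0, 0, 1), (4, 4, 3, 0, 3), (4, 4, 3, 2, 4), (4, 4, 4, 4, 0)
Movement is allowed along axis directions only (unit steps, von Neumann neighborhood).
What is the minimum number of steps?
13
(one shortest path: (0, 0, 2, 4, 1) → (0, 1, 2, 4, 1) → (1, 1, 2, 4, 1) → (2, 1, 2, 4, 1) → (3, 1, 2, 4, 1) → (4, 1, 2, 4, 1) → (4, 2, 2, 4, 1) → (4, 3, 2, 4, 1) → (4, 3, 3, 4, 1) → (4, 3, 3, 3, 1) → (4, 3, 3, 2, 1) → (4, 3, 3, 2, 2) → (4, 3, 3, 2, 3) → (4, 3, 3, 2, 4))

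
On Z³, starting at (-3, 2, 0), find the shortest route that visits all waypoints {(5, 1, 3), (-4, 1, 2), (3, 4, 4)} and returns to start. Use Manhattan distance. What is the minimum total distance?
32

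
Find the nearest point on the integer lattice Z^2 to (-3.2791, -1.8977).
(-3, -2)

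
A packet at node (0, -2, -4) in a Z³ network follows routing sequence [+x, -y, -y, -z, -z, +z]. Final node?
(1, -4, -5)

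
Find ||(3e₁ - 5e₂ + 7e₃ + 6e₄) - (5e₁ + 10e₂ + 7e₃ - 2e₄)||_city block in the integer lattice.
25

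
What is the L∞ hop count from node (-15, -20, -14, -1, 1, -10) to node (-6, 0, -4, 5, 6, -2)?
20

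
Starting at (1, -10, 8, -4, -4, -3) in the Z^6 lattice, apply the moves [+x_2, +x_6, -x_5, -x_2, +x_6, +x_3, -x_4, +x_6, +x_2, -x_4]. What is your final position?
(1, -9, 9, -6, -5, 0)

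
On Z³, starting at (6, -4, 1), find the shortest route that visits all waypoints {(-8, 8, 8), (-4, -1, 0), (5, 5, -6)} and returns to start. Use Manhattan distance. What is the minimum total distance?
82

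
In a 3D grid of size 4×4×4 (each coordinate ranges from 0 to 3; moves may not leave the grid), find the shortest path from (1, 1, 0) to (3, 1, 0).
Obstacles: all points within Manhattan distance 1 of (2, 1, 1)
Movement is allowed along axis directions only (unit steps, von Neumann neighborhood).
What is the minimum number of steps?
4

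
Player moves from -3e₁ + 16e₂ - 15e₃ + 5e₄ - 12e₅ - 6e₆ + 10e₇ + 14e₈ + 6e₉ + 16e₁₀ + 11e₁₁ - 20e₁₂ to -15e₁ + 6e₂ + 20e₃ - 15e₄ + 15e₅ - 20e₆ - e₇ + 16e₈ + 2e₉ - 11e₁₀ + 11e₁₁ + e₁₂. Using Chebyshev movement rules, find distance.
35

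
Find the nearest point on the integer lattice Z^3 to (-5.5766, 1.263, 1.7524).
(-6, 1, 2)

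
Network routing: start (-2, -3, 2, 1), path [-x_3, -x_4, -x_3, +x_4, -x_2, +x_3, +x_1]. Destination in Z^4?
(-1, -4, 1, 1)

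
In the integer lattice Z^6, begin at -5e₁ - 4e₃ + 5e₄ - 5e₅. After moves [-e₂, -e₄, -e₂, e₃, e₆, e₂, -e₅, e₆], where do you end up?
(-5, -1, -3, 4, -6, 2)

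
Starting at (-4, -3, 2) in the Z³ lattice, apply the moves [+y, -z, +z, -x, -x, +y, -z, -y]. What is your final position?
(-6, -2, 1)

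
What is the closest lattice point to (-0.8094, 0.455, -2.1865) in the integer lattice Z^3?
(-1, 0, -2)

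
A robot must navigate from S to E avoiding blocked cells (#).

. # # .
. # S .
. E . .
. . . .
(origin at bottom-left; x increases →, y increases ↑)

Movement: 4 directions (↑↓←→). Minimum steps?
2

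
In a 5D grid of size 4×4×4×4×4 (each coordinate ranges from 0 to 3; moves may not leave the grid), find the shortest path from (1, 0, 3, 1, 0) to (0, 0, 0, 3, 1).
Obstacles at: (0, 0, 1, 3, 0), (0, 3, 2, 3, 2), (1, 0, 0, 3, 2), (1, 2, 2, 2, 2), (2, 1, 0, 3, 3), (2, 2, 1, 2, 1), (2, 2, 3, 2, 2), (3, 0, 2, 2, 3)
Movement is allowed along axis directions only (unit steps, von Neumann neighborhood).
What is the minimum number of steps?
7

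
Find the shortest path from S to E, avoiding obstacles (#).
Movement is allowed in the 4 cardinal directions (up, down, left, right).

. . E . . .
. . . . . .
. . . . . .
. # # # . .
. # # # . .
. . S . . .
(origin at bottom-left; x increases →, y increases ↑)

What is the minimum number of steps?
9
(one shortest path: (2, 0) → (1, 0) → (0, 0) → (0, 1) → (0, 2) → (0, 3) → (1, 3) → (2, 3) → (2, 4) → (2, 5))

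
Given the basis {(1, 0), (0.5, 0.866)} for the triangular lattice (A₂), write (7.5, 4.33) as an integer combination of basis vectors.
5b₁ + 5b₂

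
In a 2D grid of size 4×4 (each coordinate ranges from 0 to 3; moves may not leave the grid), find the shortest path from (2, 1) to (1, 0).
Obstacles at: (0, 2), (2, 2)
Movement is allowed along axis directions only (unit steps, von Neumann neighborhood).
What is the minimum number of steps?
2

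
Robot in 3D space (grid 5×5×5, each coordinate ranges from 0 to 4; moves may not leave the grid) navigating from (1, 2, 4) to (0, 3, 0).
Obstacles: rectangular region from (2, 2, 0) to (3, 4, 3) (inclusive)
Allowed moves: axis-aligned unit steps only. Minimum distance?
6
(one shortest path: (1, 2, 4) → (0, 2, 4) → (0, 3, 4) → (0, 3, 3) → (0, 3, 2) → (0, 3, 1) → (0, 3, 0))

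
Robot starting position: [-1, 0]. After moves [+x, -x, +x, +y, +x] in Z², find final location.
(1, 1)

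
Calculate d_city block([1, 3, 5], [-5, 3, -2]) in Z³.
13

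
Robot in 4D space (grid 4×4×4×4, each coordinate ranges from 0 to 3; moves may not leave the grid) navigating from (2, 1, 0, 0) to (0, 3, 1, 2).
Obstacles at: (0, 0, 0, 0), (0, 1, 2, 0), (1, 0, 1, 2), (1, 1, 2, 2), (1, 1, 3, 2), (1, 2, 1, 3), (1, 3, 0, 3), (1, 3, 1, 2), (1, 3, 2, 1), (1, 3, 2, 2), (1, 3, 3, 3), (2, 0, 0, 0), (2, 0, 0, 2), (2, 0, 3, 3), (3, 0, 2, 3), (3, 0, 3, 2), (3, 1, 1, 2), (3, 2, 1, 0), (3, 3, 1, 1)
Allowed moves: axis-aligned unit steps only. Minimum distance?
7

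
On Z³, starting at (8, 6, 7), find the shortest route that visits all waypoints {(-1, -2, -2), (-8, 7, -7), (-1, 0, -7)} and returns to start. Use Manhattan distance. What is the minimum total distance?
78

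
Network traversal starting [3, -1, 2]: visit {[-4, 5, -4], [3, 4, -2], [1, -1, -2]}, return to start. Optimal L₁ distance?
38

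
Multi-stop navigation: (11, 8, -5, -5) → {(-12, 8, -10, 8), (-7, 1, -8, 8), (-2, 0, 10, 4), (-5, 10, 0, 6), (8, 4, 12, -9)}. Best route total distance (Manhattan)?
117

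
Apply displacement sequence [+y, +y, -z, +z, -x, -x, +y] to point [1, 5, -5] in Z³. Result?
(-1, 8, -5)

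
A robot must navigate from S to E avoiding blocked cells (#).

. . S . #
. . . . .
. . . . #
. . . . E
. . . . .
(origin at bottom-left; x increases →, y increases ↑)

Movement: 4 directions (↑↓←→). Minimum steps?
5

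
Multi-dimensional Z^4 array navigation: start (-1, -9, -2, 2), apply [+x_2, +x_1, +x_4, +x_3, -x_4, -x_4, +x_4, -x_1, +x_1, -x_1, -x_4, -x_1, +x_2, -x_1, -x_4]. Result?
(-3, -7, -1, 0)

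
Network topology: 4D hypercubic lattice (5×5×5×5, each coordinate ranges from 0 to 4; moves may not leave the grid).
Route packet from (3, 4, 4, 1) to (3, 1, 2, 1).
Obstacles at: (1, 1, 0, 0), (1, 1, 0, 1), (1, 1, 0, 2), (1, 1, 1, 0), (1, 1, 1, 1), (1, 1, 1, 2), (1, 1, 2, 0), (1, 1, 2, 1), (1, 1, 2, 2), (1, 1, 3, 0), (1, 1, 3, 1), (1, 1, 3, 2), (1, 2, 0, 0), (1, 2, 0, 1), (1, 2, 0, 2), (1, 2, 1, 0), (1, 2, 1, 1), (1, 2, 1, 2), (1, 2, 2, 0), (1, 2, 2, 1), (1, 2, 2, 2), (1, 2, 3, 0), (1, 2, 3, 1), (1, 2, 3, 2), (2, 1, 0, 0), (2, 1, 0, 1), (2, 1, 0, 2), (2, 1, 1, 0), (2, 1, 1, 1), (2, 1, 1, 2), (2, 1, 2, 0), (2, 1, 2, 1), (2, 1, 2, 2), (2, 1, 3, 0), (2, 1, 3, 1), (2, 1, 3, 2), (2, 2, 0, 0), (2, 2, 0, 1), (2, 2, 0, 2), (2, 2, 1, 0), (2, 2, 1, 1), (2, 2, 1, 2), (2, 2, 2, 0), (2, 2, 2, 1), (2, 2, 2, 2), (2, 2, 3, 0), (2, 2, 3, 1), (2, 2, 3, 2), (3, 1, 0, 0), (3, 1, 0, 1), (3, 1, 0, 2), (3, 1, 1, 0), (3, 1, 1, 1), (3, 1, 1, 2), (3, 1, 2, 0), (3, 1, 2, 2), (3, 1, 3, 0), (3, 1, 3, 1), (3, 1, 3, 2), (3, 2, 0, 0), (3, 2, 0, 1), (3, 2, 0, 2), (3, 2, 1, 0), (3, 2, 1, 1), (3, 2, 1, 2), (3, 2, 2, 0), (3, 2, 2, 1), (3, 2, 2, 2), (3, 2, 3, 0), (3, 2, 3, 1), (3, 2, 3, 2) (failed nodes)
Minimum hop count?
7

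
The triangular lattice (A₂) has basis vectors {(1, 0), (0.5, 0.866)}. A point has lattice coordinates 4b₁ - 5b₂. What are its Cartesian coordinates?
(1.5, -4.33)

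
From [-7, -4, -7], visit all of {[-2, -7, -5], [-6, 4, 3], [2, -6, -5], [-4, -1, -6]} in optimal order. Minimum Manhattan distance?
43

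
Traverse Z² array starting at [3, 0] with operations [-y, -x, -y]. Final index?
(2, -2)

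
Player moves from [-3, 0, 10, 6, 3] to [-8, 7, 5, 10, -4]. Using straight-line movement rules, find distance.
12.8062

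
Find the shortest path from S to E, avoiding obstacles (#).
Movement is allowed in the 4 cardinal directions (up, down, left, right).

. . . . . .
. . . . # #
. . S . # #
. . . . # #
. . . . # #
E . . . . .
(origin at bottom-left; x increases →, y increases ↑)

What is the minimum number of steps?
5
(one shortest path: (2, 3) → (1, 3) → (0, 3) → (0, 2) → (0, 1) → (0, 0))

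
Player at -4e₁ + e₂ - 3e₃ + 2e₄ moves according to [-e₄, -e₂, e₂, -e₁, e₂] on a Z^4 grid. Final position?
(-5, 2, -3, 1)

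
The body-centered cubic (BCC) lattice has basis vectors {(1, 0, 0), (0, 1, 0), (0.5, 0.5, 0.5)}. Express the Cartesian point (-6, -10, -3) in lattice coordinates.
-3b₁ - 7b₂ - 6b₃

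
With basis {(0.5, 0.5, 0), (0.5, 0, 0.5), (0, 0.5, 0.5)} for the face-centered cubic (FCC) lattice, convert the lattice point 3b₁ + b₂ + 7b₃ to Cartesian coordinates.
(2, 5, 4)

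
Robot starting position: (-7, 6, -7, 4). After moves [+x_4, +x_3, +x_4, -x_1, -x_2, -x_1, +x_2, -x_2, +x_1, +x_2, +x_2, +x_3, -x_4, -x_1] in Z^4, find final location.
(-9, 7, -5, 5)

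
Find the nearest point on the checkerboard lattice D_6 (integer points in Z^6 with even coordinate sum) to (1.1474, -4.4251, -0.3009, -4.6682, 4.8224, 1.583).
(1, -5, 0, -5, 5, 2)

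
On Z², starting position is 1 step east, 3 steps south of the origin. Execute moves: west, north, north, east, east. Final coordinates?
(2, -1)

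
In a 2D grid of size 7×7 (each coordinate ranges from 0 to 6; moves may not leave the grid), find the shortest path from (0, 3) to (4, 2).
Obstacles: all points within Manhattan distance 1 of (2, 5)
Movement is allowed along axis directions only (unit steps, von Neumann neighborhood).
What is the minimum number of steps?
5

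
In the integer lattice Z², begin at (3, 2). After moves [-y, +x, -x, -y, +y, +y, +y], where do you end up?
(3, 3)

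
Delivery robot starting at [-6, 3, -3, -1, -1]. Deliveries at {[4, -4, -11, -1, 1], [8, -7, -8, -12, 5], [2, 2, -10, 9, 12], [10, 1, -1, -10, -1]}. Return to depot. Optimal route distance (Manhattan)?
148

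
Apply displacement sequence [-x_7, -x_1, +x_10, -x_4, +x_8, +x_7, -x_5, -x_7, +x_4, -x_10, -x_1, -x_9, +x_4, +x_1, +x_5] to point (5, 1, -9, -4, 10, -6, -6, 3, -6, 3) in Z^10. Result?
(4, 1, -9, -3, 10, -6, -7, 4, -7, 3)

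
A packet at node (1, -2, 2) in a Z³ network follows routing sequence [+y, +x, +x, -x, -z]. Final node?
(2, -1, 1)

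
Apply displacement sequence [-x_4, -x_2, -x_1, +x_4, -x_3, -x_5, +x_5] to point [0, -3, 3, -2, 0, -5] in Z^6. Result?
(-1, -4, 2, -2, 0, -5)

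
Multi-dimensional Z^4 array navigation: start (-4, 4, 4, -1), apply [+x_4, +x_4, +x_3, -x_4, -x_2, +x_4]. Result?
(-4, 3, 5, 1)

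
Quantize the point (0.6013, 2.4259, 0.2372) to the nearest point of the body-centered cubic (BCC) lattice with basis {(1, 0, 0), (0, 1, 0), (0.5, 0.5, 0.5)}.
(0.5, 2.5, 0.5)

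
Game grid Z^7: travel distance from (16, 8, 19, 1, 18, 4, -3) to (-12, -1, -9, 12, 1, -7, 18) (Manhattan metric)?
125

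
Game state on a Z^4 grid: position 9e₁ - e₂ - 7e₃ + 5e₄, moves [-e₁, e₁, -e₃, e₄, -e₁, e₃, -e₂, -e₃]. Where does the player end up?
(8, -2, -8, 6)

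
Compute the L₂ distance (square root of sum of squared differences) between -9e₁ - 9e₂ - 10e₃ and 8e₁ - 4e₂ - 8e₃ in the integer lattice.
17.8326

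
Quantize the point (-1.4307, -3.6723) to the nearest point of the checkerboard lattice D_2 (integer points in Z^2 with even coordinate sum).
(-2, -4)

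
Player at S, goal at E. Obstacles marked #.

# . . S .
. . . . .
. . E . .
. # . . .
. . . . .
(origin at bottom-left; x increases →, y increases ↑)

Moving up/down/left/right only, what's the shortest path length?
3
(one shortest path: (3, 4) → (2, 4) → (2, 3) → (2, 2))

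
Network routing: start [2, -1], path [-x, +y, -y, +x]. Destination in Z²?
(2, -1)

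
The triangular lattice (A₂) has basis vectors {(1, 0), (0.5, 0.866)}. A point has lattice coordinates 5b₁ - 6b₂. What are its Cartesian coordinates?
(2, -5.196)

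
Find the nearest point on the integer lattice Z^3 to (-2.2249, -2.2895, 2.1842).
(-2, -2, 2)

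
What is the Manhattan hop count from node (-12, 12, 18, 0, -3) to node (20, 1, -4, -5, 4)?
77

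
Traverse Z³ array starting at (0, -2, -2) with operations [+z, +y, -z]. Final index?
(0, -1, -2)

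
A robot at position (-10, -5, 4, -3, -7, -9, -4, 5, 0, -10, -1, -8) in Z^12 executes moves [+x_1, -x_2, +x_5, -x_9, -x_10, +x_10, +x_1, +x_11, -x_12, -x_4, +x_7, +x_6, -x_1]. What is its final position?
(-9, -6, 4, -4, -6, -8, -3, 5, -1, -10, 0, -9)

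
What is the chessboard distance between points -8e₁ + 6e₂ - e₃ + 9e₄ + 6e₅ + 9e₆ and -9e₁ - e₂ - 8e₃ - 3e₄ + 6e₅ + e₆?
12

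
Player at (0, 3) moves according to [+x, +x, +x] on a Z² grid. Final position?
(3, 3)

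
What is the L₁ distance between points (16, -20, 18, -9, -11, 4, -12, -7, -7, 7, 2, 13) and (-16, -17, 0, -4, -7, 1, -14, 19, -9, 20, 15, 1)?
133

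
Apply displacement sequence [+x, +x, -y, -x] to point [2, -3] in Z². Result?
(3, -4)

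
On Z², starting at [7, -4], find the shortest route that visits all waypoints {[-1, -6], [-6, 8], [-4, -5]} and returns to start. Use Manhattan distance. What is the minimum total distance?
54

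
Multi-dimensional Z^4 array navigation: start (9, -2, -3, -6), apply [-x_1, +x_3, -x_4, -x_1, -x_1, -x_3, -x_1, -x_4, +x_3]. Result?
(5, -2, -2, -8)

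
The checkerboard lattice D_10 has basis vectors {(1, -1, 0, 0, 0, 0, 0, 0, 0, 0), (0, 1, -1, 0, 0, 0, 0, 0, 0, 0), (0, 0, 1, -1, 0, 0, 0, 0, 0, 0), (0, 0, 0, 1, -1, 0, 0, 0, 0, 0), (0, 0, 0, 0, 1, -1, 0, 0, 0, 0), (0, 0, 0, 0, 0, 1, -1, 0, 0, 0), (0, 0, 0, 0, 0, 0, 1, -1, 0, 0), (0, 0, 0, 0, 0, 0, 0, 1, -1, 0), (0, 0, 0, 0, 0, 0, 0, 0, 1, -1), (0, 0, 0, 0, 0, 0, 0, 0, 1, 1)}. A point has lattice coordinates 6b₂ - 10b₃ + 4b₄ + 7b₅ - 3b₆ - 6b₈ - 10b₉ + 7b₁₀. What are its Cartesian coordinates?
(0, 6, -16, 14, 3, -10, 3, -6, 3, 17)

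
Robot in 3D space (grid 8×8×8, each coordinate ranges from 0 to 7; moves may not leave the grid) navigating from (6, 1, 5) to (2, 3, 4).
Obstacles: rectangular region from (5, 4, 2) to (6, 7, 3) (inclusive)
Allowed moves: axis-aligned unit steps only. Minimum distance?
7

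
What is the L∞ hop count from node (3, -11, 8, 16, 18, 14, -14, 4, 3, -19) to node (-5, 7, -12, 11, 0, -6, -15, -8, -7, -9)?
20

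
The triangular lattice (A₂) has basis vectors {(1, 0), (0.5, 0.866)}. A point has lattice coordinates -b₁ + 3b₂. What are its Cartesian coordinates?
(0.5, 2.598)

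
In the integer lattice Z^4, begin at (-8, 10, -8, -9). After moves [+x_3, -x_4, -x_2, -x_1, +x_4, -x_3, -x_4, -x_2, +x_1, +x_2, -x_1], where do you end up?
(-9, 9, -8, -10)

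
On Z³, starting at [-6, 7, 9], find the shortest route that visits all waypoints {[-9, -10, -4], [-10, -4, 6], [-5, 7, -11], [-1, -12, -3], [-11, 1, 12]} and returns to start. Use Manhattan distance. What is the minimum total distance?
106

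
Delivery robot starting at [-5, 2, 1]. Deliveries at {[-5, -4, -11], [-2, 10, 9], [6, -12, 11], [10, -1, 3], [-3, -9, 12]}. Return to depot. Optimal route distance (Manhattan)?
128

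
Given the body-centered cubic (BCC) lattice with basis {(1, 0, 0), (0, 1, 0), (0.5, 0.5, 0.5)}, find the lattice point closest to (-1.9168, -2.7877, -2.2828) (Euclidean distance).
(-2, -3, -2)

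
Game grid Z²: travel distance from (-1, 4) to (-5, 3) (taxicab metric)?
5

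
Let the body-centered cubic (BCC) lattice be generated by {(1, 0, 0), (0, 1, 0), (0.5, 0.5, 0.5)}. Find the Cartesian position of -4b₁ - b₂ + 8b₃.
(0, 3, 4)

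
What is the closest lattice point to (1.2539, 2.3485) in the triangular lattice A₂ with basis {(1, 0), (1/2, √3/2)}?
(1.5, 2.598)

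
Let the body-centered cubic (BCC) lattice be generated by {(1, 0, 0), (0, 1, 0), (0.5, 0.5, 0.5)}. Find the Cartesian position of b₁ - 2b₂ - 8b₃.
(-3, -6, -4)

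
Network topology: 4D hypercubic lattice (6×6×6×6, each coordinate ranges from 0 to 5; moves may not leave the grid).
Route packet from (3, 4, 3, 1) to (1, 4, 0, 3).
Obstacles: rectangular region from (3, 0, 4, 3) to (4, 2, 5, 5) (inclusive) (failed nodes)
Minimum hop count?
7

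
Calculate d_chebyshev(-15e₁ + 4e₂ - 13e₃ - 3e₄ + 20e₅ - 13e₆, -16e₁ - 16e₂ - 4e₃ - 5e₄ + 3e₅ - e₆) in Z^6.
20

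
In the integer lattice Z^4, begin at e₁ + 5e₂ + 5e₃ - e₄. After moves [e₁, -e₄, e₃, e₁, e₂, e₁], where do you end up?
(4, 6, 6, -2)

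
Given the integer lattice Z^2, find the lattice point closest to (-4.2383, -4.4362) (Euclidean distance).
(-4, -4)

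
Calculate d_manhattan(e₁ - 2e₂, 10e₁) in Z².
11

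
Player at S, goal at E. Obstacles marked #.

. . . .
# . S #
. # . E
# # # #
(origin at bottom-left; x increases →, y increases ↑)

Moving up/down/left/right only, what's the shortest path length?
2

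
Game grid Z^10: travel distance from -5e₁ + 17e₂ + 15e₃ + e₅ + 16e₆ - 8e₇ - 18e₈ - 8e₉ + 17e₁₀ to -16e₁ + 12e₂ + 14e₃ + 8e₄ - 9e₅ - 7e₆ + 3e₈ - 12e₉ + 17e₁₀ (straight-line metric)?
36.8917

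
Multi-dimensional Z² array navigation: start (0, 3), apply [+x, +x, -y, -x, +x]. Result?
(2, 2)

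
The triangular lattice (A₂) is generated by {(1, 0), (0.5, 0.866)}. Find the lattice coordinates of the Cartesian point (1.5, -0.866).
2b₁ - b₂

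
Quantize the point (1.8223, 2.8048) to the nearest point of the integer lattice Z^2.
(2, 3)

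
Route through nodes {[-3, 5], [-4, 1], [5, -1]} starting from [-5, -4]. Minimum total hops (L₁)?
25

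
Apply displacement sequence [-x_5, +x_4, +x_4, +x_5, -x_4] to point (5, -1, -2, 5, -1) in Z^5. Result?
(5, -1, -2, 6, -1)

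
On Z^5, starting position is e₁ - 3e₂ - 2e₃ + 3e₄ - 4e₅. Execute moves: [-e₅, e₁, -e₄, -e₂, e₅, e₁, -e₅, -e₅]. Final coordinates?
(3, -4, -2, 2, -6)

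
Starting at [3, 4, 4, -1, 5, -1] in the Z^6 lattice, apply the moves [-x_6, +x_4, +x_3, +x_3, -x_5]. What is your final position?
(3, 4, 6, 0, 4, -2)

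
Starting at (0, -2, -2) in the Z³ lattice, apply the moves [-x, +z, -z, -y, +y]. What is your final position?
(-1, -2, -2)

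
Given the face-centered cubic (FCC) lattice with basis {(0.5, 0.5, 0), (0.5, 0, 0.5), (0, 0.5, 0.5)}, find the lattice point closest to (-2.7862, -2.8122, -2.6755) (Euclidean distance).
(-2.5, -3, -2.5)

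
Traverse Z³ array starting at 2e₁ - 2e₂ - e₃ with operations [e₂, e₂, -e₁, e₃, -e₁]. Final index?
(0, 0, 0)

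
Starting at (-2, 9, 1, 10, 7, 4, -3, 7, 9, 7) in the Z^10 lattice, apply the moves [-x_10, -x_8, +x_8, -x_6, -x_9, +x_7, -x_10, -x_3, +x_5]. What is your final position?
(-2, 9, 0, 10, 8, 3, -2, 7, 8, 5)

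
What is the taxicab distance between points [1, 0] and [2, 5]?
6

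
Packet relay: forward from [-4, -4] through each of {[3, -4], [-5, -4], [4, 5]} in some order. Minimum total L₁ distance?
19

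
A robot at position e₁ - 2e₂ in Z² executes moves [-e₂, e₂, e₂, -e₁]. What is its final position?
(0, -1)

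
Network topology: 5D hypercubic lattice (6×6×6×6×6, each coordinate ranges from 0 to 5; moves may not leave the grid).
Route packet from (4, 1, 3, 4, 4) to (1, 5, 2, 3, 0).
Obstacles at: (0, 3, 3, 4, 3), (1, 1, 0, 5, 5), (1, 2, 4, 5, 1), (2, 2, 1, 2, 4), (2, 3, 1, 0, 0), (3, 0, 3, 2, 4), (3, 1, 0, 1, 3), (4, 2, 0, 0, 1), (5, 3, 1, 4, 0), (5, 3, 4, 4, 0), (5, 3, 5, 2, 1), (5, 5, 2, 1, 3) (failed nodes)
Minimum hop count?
13
(one shortest path: (4, 1, 3, 4, 4) → (3, 1, 3, 4, 4) → (2, 1, 3, 4, 4) → (1, 1, 3, 4, 4) → (1, 2, 3, 4, 4) → (1, 3, 3, 4, 4) → (1, 4, 3, 4, 4) → (1, 5, 3, 4, 4) → (1, 5, 2, 4, 4) → (1, 5, 2, 3, 4) → (1, 5, 2, 3, 3) → (1, 5, 2, 3, 2) → (1, 5, 2, 3, 1) → (1, 5, 2, 3, 0))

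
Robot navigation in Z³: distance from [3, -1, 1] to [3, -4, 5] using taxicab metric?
7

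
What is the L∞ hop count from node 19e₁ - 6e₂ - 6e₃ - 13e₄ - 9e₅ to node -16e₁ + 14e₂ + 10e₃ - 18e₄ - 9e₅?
35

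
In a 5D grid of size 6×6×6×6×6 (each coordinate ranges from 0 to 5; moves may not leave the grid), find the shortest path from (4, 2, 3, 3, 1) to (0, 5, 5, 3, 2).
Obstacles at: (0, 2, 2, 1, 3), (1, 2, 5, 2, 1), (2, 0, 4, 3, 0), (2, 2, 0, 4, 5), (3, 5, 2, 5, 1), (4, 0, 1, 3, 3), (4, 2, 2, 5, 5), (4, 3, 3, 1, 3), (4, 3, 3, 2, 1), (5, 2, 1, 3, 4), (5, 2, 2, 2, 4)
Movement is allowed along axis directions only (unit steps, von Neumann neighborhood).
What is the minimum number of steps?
10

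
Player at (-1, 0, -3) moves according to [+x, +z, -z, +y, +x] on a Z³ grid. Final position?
(1, 1, -3)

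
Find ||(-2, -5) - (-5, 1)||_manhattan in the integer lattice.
9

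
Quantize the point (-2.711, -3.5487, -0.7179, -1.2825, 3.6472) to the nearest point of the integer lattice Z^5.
(-3, -4, -1, -1, 4)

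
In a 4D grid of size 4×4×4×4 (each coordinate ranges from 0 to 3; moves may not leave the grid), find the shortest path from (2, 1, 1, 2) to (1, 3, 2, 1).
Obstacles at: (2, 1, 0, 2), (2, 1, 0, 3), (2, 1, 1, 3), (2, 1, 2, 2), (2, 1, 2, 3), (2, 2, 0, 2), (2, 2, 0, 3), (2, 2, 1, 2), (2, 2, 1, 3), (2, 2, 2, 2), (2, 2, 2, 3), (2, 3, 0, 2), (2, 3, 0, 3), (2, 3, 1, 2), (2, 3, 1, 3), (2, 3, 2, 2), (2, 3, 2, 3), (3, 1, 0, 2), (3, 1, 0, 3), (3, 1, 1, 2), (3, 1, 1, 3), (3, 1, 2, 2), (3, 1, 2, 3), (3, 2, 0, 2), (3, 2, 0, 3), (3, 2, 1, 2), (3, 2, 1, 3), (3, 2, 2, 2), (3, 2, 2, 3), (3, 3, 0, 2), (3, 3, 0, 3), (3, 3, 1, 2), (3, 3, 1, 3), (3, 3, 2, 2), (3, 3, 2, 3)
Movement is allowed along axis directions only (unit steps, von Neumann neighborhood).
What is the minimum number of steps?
5
(one shortest path: (2, 1, 1, 2) → (1, 1, 1, 2) → (1, 2, 1, 2) → (1, 3, 1, 2) → (1, 3, 2, 2) → (1, 3, 2, 1))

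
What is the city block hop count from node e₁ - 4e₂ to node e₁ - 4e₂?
0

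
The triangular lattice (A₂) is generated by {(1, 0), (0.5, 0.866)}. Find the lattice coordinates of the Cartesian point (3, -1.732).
4b₁ - 2b₂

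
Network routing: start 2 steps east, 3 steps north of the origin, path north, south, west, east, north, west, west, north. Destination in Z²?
(0, 5)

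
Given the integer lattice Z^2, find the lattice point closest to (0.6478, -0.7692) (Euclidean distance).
(1, -1)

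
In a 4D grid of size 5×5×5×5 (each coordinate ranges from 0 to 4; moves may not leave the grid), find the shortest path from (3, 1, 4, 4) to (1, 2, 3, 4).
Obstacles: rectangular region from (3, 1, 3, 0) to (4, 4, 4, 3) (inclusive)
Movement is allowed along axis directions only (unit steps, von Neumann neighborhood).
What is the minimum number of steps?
4
(one shortest path: (3, 1, 4, 4) → (2, 1, 4, 4) → (1, 1, 4, 4) → (1, 2, 4, 4) → (1, 2, 3, 4))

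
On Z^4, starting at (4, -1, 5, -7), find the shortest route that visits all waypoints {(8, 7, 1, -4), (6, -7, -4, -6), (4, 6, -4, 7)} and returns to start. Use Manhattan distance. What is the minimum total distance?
86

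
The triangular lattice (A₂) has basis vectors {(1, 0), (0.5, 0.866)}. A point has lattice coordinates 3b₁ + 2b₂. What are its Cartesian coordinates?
(4, 1.732)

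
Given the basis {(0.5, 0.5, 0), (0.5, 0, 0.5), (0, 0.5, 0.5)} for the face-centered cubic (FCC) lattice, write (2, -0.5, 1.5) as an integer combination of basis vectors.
4b₂ - b₃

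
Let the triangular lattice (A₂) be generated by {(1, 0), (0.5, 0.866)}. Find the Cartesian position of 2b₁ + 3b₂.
(3.5, 2.598)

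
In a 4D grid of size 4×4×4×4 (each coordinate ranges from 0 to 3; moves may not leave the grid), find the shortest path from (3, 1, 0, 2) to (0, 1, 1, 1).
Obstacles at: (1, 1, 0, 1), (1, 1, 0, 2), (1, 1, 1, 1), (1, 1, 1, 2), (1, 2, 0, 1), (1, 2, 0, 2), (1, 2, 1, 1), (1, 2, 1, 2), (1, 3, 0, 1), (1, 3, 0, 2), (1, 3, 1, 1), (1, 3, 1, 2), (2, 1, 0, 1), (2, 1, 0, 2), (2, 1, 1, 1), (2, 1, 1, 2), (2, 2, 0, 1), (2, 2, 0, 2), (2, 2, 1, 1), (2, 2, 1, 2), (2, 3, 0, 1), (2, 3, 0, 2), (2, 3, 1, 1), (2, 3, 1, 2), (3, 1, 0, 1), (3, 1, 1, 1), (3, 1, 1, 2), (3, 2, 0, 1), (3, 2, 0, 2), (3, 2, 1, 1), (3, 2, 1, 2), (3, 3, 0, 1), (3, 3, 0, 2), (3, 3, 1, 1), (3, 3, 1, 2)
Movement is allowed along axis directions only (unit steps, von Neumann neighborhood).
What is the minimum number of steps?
7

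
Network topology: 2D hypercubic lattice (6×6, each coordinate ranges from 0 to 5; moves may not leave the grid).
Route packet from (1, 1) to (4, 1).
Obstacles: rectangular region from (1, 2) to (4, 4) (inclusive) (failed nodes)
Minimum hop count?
3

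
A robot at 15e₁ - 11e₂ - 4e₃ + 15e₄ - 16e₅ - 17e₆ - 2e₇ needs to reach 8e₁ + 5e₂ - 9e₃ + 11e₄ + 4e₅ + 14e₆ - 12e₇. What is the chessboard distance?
31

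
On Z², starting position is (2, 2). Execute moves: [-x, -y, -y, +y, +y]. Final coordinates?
(1, 2)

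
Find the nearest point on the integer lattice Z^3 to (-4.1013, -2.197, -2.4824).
(-4, -2, -2)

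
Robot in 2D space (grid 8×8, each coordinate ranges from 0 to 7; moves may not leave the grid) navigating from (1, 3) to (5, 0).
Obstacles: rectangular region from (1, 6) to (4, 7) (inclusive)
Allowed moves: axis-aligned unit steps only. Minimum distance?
7
(one shortest path: (1, 3) → (2, 3) → (3, 3) → (4, 3) → (5, 3) → (5, 2) → (5, 1) → (5, 0))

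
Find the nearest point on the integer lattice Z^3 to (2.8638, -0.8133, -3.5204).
(3, -1, -4)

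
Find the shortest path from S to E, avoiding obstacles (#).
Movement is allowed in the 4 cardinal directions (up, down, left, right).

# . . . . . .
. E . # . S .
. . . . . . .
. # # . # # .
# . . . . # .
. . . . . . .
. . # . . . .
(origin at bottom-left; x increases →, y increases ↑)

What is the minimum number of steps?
6
(one shortest path: (5, 5) → (4, 5) → (4, 4) → (3, 4) → (2, 4) → (1, 4) → (1, 5))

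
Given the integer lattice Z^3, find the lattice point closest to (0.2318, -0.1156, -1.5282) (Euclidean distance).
(0, 0, -2)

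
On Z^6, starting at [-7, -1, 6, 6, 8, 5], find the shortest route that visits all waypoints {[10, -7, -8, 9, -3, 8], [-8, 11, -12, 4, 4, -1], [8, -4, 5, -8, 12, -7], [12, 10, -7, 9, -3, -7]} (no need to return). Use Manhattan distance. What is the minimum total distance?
187
(one optimal route: (-7, -1, 6, 6, 8, 5) → (-8, 11, -12, 4, 4, -1) → (12, 10, -7, 9, -3, -7) → (10, -7, -8, 9, -3, 8) → (8, -4, 5, -8, 12, -7))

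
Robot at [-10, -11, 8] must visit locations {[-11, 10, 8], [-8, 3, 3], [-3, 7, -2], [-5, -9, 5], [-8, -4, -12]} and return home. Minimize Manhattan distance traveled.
112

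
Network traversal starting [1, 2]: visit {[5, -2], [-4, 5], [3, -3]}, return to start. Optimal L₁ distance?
34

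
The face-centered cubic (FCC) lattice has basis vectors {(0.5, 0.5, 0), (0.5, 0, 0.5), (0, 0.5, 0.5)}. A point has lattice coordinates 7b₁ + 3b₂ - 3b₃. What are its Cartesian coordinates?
(5, 2, 0)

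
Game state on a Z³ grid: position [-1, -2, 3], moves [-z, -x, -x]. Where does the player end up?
(-3, -2, 2)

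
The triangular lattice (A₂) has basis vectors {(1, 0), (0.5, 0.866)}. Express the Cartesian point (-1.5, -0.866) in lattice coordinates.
-b₁ - b₂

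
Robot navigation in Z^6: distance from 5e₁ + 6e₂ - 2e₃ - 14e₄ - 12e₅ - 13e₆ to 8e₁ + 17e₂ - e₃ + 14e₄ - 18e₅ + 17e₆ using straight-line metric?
43.0232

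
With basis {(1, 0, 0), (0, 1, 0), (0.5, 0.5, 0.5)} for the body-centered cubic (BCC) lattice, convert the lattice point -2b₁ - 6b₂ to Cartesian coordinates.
(-2, -6, 0)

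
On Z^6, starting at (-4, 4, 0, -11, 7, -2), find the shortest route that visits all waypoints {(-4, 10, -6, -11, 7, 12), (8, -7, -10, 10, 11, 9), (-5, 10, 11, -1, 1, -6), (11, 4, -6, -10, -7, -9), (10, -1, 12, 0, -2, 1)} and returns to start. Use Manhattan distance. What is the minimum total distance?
286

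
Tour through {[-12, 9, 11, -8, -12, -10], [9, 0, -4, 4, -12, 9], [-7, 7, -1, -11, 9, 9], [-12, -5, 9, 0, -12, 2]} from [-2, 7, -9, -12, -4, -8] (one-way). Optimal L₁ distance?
192
(one optimal route: (-2, 7, -9, -12, -4, -8) → (-7, 7, -1, -11, 9, 9) → (-12, 9, 11, -8, -12, -10) → (-12, -5, 9, 0, -12, 2) → (9, 0, -4, 4, -12, 9))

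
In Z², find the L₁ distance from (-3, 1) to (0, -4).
8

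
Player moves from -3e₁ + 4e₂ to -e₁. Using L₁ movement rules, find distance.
6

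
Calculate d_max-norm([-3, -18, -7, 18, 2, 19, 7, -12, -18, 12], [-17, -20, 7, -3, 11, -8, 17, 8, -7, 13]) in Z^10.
27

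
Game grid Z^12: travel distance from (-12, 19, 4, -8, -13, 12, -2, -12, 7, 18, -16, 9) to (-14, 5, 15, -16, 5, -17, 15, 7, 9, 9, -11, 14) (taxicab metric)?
139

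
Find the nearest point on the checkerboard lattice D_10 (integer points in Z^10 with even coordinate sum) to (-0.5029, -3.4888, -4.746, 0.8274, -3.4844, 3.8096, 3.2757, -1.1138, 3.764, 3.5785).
(0, -3, -5, 1, -3, 4, 3, -1, 4, 4)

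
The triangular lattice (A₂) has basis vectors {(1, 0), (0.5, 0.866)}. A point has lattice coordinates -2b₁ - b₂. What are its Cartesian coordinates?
(-2.5, -0.866)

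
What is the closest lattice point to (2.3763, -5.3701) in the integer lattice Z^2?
(2, -5)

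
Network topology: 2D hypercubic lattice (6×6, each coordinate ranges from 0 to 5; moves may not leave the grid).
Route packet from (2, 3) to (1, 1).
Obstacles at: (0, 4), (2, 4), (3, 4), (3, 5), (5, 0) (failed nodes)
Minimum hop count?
3
(one shortest path: (2, 3) → (1, 3) → (1, 2) → (1, 1))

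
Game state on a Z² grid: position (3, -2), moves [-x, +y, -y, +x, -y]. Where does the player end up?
(3, -3)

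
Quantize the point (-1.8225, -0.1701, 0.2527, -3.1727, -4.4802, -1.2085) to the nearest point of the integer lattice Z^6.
(-2, 0, 0, -3, -4, -1)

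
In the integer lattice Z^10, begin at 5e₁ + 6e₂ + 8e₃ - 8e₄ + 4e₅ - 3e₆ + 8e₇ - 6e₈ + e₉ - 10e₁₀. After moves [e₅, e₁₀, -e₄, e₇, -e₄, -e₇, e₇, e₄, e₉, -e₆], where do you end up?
(5, 6, 8, -9, 5, -4, 9, -6, 2, -9)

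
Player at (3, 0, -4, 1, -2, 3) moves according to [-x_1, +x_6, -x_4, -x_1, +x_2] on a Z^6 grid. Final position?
(1, 1, -4, 0, -2, 4)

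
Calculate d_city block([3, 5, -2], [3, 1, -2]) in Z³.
4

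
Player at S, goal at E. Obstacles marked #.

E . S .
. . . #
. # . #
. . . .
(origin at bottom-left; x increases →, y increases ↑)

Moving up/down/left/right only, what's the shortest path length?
2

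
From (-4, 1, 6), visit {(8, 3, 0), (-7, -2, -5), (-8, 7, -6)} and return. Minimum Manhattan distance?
74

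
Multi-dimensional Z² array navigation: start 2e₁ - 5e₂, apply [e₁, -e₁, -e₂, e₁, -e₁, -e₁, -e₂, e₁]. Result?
(2, -7)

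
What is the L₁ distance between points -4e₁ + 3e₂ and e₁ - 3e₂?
11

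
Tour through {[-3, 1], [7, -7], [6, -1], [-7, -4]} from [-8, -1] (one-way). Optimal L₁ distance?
31
(one optimal route: (-8, -1) → (-7, -4) → (-3, 1) → (6, -1) → (7, -7))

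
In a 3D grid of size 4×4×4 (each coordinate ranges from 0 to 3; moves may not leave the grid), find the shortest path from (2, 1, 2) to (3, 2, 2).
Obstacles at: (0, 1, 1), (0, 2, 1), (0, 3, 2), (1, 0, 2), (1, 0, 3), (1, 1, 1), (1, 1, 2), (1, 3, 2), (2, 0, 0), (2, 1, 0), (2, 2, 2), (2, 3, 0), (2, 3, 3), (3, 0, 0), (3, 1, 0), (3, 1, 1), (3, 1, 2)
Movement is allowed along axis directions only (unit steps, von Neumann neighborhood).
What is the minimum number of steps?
4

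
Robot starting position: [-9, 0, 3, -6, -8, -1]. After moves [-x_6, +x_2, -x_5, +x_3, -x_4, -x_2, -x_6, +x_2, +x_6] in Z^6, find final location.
(-9, 1, 4, -7, -9, -2)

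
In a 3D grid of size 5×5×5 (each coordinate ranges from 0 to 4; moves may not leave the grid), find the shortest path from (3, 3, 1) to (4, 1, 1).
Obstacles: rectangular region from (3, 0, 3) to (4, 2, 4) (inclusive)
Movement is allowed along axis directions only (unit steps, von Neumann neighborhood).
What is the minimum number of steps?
3
(one shortest path: (3, 3, 1) → (4, 3, 1) → (4, 2, 1) → (4, 1, 1))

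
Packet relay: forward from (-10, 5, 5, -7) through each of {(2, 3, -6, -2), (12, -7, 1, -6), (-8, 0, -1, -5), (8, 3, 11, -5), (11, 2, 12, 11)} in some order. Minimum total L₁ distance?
113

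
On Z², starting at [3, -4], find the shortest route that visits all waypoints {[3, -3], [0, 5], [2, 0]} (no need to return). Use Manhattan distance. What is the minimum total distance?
12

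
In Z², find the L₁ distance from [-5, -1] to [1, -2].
7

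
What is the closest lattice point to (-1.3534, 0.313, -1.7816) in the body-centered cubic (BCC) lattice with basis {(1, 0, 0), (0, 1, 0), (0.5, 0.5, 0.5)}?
(-1.5, 0.5, -1.5)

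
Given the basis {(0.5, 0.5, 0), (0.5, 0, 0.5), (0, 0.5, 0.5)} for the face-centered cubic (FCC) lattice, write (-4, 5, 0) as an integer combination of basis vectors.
b₁ - 9b₂ + 9b₃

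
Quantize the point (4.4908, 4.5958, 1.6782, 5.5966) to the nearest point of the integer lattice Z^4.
(4, 5, 2, 6)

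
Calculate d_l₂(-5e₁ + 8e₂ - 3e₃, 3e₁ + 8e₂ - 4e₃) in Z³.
8.06226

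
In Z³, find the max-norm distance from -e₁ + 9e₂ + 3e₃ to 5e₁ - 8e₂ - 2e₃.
17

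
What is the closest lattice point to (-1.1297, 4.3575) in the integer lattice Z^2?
(-1, 4)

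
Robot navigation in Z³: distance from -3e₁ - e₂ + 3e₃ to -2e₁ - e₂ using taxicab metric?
4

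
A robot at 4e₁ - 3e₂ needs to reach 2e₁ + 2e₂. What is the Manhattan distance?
7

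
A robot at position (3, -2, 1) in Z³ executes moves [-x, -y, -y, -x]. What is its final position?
(1, -4, 1)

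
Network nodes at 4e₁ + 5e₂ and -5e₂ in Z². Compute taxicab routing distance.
14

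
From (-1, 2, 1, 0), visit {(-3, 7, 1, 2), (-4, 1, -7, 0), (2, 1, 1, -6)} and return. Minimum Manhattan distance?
56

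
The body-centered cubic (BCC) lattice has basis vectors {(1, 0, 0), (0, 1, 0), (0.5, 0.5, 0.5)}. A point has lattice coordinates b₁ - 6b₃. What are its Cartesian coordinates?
(-2, -3, -3)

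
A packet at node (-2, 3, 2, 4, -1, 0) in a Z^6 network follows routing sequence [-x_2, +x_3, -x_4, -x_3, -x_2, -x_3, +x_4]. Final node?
(-2, 1, 1, 4, -1, 0)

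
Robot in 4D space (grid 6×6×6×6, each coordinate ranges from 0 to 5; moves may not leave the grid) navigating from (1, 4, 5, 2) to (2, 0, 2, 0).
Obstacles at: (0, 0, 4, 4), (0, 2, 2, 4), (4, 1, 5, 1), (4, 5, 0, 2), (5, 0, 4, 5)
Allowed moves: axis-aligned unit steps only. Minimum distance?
10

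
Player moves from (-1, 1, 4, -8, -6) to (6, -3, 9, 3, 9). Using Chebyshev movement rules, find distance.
15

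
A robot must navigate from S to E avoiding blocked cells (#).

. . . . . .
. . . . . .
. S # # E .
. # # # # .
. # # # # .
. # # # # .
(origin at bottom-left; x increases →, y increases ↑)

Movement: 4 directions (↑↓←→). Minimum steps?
5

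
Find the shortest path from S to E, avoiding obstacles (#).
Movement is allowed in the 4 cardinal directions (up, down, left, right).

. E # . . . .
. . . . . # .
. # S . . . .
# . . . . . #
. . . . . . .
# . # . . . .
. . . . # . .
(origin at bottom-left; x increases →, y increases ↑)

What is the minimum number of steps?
3
(one shortest path: (2, 4) → (2, 5) → (1, 5) → (1, 6))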